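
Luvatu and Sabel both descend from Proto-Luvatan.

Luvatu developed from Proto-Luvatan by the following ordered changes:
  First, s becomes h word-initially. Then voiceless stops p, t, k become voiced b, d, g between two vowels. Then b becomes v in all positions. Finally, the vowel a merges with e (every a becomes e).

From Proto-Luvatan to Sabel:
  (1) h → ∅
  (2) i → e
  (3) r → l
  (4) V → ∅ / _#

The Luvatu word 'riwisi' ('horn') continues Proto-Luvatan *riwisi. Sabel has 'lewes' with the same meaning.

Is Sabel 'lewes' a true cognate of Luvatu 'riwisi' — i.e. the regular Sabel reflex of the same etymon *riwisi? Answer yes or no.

yes

Derive the expected Sabel reflex of *riwisi:
Sabel: *riwisi
  riwisi (rule 1 does not apply)
  riwisi → rewese   [vowel merger]
  rewese → lewese   [unconditioned shift]
  lewese → lewes   [apocope]
  giving Sabel lewes.
Sabel 'lewes' matches the regular reflex exactly, so the pair is cognate.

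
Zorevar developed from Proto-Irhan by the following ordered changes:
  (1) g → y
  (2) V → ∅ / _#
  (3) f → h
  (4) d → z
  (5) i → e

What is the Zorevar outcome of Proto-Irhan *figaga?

heyay

Zorevar: *figaga > fiyaya > fiyay > hiyay > heyay  (by unconditioned shift, apocope, unconditioned shift, vowel merger)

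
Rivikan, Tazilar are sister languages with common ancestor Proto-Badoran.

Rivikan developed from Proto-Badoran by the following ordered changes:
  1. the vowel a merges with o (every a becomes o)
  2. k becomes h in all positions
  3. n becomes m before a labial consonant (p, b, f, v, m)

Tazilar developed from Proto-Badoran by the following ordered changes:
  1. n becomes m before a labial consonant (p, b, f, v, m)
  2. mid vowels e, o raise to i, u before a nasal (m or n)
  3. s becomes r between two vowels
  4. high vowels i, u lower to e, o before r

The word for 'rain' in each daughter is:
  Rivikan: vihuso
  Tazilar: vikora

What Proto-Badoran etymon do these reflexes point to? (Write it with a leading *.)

Position 4: Rivikan has u, Tazilar has o. Rivikan preserves u here (none of its changes turn any other segment into u), so the proto-segment is *u.
Position 5: Rivikan has s, Tazilar has r. Rivikan preserves s here (none of its changes turn any other segment into s), so the proto-segment is *s.
Verify the candidate proto-form against each daughter:
Rivikan: *vikusa
  vikusa → vikuso   [vowel merger]
  vikuso → vihuso   [unconditioned shift]
  vihuso (rule 3 does not apply)
  giving Rivikan vihuso.
Tazilar: *vikusa > vikura > vikora  (by rhotacism, pre-rhotic lowering)
*vikusa is the unique common source.

*vikusa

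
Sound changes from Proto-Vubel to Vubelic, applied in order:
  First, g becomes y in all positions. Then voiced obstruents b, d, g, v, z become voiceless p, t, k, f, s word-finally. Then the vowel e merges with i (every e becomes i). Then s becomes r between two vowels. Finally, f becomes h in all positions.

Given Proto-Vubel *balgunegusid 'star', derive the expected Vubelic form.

balyuniyurit

Vubelic: *balgunegusid
  balgunegusid → balyuneyusid   [unconditioned shift]
  balyuneyusid → balyuneyusit   [final devoicing]
  balyuneyusit → balyuniyusit   [vowel merger]
  balyuniyusit → balyuniyurit   [rhotacism]
  balyuniyurit (rule 5 does not apply)
  giving Vubelic balyuniyurit.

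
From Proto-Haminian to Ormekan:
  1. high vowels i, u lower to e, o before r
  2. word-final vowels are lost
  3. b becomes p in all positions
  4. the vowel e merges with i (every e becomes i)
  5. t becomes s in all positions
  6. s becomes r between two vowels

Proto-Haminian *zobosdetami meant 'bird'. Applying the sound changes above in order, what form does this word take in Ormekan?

Ormekan: *zobosdetami > zobosdetam > zoposdetam > zoposditam > zoposdisam > zoposdiram  (by apocope, unconditioned shift, vowel merger, unconditioned shift, rhotacism)

zoposdiram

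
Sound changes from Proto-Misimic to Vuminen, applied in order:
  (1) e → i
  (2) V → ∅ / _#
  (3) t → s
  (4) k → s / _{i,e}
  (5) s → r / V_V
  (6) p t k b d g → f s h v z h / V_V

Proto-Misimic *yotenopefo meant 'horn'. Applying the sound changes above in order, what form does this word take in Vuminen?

yorinofif

Vuminen: start from *yotenopefo.
  rule 1 (vowel merger): yotenopefo → yotinopifo
  rule 2 (apocope): yotinopifo → yotinopif
  rule 3 (unconditioned shift): yotinopif → yosinopif
  rule 4: no change — yosinopif
  rule 5 (rhotacism): yosinopif → yorinopif
  rule 6 (intervocalic lenition): yorinopif → yorinofif
  ⇒ Vuminen yorinofif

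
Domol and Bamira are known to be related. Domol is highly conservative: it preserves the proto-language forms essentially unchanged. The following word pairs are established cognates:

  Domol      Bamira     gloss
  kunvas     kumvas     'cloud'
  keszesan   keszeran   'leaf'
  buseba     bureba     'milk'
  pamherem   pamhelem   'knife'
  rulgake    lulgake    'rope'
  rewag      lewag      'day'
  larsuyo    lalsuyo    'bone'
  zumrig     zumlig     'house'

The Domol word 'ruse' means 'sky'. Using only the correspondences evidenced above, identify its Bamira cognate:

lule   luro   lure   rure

rulgake ~ lulgake — Domol r corresponds to Bamira l word-initially before a back vowel.
buseba ~ bureba — Domol s corresponds to Bamira r between vowels (before a front vowel).
Applying these to Domol 'ruse':
  ruse → luse   (r→l word-initially before a back vowel)
  luse → lure   (s→r between vowels (before a front vowel))
So the Bamira cognate is 'lure'.

lure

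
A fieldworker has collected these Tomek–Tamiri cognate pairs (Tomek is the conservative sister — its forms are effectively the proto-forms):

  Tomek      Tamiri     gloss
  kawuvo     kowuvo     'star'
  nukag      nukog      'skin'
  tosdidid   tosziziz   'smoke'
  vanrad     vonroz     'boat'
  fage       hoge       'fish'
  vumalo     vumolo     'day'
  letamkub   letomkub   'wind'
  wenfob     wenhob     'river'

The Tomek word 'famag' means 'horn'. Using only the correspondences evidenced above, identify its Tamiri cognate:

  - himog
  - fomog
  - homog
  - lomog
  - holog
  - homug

fage ~ hoge — Tomek f corresponds to Tamiri h word-initially before a back vowel.
letamkub ~ letomkub — Tomek a corresponds to Tamiri o after a consonant, before a nasal.
kawuvo ~ kowuvo, nukag ~ nukog — Tomek a corresponds to Tamiri o after a consonant, before a consonant other than r, m, n, p, b, f, v.
Applying these to Tomek 'famag':
  famag → hamag   (f→h word-initially before a back vowel)
  hamag → homag   (a→o after a consonant, before a nasal)
  homag → homog   (a→o after a consonant, before a consonant other than r, m, n, p, b, f, v)
So the Tamiri cognate is 'homog'.

homog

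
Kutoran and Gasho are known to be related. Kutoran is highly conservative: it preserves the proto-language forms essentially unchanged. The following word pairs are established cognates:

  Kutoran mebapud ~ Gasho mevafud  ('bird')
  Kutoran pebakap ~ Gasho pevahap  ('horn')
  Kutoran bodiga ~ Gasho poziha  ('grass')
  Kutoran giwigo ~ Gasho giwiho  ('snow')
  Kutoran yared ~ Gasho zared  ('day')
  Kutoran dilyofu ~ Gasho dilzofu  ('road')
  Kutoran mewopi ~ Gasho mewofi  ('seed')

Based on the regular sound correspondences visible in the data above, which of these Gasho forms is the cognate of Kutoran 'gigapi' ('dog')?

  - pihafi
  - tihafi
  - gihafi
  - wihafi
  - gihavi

bodiga ~ poziha — Kutoran g corresponds to Gasho h between vowels (before a back vowel).
mewopi ~ mewofi — Kutoran p corresponds to Gasho f between vowels (before a front vowel).
Applying these to Kutoran 'gigapi':
  gigapi → gihapi   (g→h between vowels (before a back vowel))
  gihapi → gihafi   (p→f between vowels (before a front vowel))
So the Gasho cognate is 'gihafi'.

gihafi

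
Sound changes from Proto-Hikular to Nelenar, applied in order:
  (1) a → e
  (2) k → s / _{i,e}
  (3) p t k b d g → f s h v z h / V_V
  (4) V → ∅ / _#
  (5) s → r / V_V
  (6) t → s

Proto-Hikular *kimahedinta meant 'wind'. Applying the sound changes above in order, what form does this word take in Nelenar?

simehezins

Nelenar: *kimahedinta > kimehedinte > simehedinte > simehezinte > simehezint > simehezins  (by vowel merger, palatalisation, intervocalic lenition, apocope, unconditioned shift)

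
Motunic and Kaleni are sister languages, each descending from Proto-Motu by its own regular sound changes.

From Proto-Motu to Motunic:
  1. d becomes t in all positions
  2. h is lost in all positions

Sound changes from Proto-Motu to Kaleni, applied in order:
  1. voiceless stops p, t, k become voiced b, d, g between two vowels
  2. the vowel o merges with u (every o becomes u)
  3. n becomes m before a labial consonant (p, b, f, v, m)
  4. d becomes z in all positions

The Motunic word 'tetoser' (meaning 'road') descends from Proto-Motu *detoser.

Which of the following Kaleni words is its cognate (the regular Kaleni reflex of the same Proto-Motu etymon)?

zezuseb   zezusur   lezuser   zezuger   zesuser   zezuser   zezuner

zezuser

Kaleni: *detoser > dedoser > deduser > zezuser  (by intervocalic voicing, vowel merger, unconditioned shift)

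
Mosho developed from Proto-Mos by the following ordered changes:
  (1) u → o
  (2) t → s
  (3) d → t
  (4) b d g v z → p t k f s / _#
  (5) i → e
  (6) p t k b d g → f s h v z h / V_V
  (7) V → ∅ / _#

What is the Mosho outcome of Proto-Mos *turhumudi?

Mosho: start from *turhumudi.
  rule 1 (vowel merger): turhumudi → torhomodi
  rule 2 (unconditioned shift): torhomodi → sorhomodi
  rule 3 (unconditioned shift): sorhomodi → sorhomoti
  rule 4: no change — sorhomoti
  rule 5 (vowel merger): sorhomoti → sorhomote
  rule 6 (intervocalic lenition): sorhomote → sorhomose
  rule 7 (apocope): sorhomose → sorhomos
  ⇒ Mosho sorhomos

sorhomos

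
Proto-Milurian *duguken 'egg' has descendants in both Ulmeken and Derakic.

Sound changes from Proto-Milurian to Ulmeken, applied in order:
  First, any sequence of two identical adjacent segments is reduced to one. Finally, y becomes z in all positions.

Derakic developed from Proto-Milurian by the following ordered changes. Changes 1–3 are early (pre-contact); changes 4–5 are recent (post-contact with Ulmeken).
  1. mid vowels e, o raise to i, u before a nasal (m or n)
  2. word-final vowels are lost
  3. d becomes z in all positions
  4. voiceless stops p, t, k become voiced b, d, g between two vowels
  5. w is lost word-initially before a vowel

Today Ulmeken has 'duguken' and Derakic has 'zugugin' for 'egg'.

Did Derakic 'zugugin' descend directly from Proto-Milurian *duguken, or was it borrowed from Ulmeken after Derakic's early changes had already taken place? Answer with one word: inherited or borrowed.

If inherited, *duguken would pass through all of Derakic's changes:
Derakic: start from *duguken.
  rule 1 (pre-nasal raising): duguken → dugukin
  rule 2: no change — dugukin
  rule 3 (unconditioned shift): dugukin → zugukin
  rule 4 (intervocalic voicing): zugukin → zugugin
  rule 5: no change — zugugin
  ⇒ Derakic zugugin
If borrowed from Ulmeken 'duguken' after the early changes, it would undergo only the recent ones:
  rule 4 (intervocalic voicing): duguken → dugugen
  rule 5 (glide loss): no change (dugugen)
  ⇒ as a loan: dugugen
Derakic 'zugugin' matches the inherited outcome exactly, so it is an inherited cognate, not a loan.

inherited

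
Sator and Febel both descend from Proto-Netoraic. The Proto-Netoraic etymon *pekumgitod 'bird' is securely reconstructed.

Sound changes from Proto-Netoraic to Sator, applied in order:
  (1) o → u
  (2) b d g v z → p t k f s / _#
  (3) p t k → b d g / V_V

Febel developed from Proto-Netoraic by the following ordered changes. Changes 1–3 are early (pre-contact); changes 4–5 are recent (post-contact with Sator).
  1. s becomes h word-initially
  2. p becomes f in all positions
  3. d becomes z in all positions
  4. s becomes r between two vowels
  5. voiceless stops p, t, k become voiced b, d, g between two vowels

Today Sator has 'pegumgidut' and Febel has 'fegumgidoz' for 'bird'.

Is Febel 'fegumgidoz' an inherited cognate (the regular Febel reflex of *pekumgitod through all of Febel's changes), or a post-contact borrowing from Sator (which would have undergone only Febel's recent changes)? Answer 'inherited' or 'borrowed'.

If inherited, *pekumgitod would pass through all of Febel's changes:
Febel: *pekumgitod
  pekumgitod (rule 1 does not apply)
  pekumgitod → fekumgitod   [unconditioned shift]
  fekumgitod → fekumgitoz   [unconditioned shift]
  fekumgitoz (rule 4 does not apply)
  fekumgitoz → fegumgidoz   [intervocalic voicing]
  giving Febel fegumgidoz.
If borrowed from Sator 'pegumgidut' after the early changes, it would undergo only the recent ones:
  rule 4 (rhotacism): no change (pegumgidut)
  rule 5 (intervocalic voicing): no change (pegumgidut)
  ⇒ as a loan: pegumgidut
Febel 'fegumgidoz' matches the inherited outcome exactly, so it is an inherited cognate, not a loan.

inherited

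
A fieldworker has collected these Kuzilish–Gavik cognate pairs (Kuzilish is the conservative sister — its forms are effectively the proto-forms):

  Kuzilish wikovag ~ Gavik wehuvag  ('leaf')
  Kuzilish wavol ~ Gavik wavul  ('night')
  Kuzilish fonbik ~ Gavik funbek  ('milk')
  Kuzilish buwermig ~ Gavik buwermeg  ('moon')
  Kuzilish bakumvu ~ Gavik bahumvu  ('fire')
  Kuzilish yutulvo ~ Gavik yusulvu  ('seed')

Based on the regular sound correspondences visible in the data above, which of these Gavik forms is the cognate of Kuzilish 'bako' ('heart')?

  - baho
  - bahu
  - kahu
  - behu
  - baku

bahu

wikovag ~ wehuvag — Kuzilish k corresponds to Gavik h between vowels (before a back vowel).
yutulvo ~ yusulvu — Kuzilish o corresponds to Gavik u word-finally.
Applying these to Kuzilish 'bako':
  bako → baho   (k→h between vowels (before a back vowel))
  baho → bahu   (o→u word-finally)
So the Gavik cognate is 'bahu'.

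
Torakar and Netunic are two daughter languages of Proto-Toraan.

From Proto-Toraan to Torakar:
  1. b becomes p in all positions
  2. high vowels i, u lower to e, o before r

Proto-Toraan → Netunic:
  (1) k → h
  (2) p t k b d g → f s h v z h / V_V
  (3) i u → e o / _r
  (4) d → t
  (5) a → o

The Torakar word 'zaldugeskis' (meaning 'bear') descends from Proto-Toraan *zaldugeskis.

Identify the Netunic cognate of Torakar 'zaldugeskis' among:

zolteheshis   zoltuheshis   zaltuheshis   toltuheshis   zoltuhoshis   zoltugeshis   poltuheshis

zoltuheshis

Netunic: start from *zaldugeskis.
  rule 1 (unconditioned shift): zaldugeskis → zaldugeshis
  rule 2 (intervocalic lenition): zaldugeshis → zalduheshis
  rule 3: no change — zalduheshis
  rule 4 (unconditioned shift): zalduheshis → zaltuheshis
  rule 5 (vowel merger): zaltuheshis → zoltuheshis
  ⇒ Netunic zoltuheshis
Only 'zoltuheshis' matches the regular Netunic development of *zaldugeskis.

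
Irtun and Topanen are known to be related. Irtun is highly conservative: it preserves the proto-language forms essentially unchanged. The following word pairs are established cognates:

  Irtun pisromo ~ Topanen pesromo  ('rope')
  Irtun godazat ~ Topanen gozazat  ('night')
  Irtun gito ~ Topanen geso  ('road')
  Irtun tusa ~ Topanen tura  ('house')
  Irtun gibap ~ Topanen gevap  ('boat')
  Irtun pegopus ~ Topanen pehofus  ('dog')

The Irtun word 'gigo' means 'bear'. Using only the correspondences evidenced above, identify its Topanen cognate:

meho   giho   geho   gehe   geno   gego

geho

pisromo ~ pesromo, gito ~ geso — Irtun i corresponds to Topanen e after a consonant, before a consonant other than r, m, n, p, b, f, v.
pegopus ~ pehofus — Irtun g corresponds to Topanen h between vowels (before a back vowel).
Applying these to Irtun 'gigo':
  gigo → gego   (i→e after a consonant, before a consonant other than r, m, n, p, b, f, v)
  gego → geho   (g→h between vowels (before a back vowel))
So the Topanen cognate is 'geho'.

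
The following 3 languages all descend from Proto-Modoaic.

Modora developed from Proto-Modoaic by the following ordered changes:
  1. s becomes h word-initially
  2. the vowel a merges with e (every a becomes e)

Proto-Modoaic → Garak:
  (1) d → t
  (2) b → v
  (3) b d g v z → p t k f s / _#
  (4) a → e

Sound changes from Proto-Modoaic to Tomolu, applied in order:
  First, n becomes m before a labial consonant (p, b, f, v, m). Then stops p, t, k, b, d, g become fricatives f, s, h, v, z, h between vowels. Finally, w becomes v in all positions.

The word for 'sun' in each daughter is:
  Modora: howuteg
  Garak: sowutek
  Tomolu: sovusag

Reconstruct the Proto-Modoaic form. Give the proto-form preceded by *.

*sowutag

Position 3: Modora has w, Garak has w, Tomolu has v. Modora preserves w here (none of its changes turn any other segment into w), so the proto-segment is *w.
Position 7: Modora has g, Garak has k, Tomolu has g. Modora preserves g here (none of its changes turn any other segment into g), so the proto-segment is *g.
Position 6: Modora has e, Garak has e, Tomolu has a. Tomolu preserves a here (none of its changes turn any other segment into a), so the proto-segment is *a.
Continuing position by position gives *sowutag; check it forward:
Modora: *sowutag > howutag > howuteg  (by debuccalisation, vowel merger)
Garak: *sowutag
  sowutag (rule 1 does not apply)
  sowutag (rule 2 does not apply)
  sowutag → sowutak   [final devoicing]
  sowutak → sowutek   [vowel merger]
  giving Garak sowutek.
Tomolu: *sowutag > sowusag > sovusag  (by intervocalic lenition, unconditioned shift)
Only *sowutag yields all of Modora howuteg, Garak sowutek, Tomolu sovusag.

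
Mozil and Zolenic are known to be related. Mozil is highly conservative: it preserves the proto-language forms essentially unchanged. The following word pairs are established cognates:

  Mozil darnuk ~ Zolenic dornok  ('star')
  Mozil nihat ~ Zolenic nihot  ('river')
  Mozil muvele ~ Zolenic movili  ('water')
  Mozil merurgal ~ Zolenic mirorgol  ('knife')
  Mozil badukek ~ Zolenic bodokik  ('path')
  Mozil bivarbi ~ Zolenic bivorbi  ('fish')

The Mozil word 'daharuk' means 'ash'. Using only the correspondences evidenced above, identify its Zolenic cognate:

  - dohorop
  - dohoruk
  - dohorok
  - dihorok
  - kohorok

dohorok

nihat ~ nihot, merurgal ~ mirorgol — Mozil a corresponds to Zolenic o after a consonant, before a consonant other than r, m, n, p, b, f, v.
darnuk ~ dornok, bivarbi ~ bivorbi — Mozil a corresponds to Zolenic o after a consonant, before r.
darnuk ~ dornok, badukek ~ bodokik — Mozil u corresponds to Zolenic o after a consonant, before a consonant other than r, m, n, p, b, f, v.
Applying these to Mozil 'daharuk':
  daharuk → doharuk   (a→o after a consonant, before a consonant other than r, m, n, p, b, f, v)
  doharuk → dohoruk   (a→o after a consonant, before r)
  dohoruk → dohorok   (u→o after a consonant, before a consonant other than r, m, n, p, b, f, v)
So the Zolenic cognate is 'dohorok'.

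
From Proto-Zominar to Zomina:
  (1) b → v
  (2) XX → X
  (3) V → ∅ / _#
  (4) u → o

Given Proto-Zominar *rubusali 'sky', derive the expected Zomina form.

rovosal

Zomina: start from *rubusali.
  rule 1 (unconditioned shift): rubusali → ruvusali
  rule 2: no change — ruvusali
  rule 3 (apocope): ruvusali → ruvusal
  rule 4 (vowel merger): ruvusal → rovosal
  ⇒ Zomina rovosal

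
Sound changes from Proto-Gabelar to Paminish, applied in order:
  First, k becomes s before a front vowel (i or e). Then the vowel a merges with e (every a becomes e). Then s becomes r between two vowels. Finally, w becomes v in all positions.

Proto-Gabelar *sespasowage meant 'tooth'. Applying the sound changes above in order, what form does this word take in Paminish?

sesperovege

Paminish: start from *sespasowage.
  rule 1: no change — sespasowage
  rule 2 (vowel merger): sespasowage → sespesowege
  rule 3 (rhotacism): sespesowege → sesperowege
  rule 4 (unconditioned shift): sesperowege → sesperovege
  ⇒ Paminish sesperovege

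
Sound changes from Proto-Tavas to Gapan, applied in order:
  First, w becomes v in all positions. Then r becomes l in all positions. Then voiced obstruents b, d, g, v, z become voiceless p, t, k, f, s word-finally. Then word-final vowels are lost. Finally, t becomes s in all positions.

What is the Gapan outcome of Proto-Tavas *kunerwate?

kunelvas

Gapan: start from *kunerwate.
  rule 1 (unconditioned shift): kunerwate → kunervate
  rule 2 (unconditioned shift): kunervate → kunelvate
  rule 3: no change — kunelvate
  rule 4 (apocope): kunelvate → kunelvat
  rule 5 (unconditioned shift): kunelvat → kunelvas
  ⇒ Gapan kunelvas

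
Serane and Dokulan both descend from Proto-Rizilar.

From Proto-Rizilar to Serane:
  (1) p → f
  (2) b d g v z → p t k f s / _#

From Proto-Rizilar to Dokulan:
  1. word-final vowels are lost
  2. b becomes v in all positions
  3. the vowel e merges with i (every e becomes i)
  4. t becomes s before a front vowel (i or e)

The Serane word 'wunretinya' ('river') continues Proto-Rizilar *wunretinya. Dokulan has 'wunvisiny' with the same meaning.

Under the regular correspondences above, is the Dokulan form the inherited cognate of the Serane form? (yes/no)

no

Derive the expected Dokulan reflex of *wunretinya:
Dokulan: *wunretinya > wunretiny > wunritiny > wunrisiny  (by apocope, vowel merger, palatalisation)
The regular Dokulan reflex would be 'wunrisiny', but the attested form is 'wunvisiny'. The correspondence is irregular, so they are not cognates (the Dokulan form has a different source).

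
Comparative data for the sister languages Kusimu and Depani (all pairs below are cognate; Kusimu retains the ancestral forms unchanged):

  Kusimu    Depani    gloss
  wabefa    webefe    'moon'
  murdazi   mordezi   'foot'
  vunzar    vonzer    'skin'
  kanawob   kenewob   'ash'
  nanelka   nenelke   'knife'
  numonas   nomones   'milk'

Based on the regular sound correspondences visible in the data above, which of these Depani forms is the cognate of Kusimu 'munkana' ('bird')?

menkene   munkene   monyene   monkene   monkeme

vunzar ~ vonzer — Kusimu u corresponds to Depani o after a consonant, before a nasal.
kanawob ~ kenewob, nanelka ~ nenelke — Kusimu a corresponds to Depani e after a consonant, before a nasal.
wabefa ~ webefe, nanelka ~ nenelke — Kusimu a corresponds to Depani e word-finally.
Applying these to Kusimu 'munkana':
  munkana → monkana   (u→o after a consonant, before a nasal)
  monkana → monkena   (a→e after a consonant, before a nasal)
  monkena → monkene   (a→e word-finally)
So the Depani cognate is 'monkene'.

monkene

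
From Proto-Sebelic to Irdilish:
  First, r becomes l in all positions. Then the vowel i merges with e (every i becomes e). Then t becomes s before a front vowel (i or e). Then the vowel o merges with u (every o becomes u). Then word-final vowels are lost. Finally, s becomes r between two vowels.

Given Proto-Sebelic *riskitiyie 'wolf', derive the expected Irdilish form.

leskereye

Irdilish: *riskitiyie > liskitiyie > lesketeyee > leskeseyee > leskeseye > leskereye  (by unconditioned shift, vowel merger, palatalisation, apocope, rhotacism)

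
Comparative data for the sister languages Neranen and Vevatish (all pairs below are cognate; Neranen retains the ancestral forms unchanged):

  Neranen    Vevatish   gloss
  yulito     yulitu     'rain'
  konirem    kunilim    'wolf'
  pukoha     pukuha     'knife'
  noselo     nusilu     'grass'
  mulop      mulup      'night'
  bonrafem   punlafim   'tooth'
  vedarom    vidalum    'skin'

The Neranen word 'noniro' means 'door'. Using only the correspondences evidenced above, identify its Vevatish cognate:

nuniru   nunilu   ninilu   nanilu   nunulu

konirem ~ kunilim, bonrafem ~ punlafim — Neranen o corresponds to Vevatish u after a consonant, before a nasal.
vedarom ~ vidalum — Neranen r corresponds to Vevatish l between vowels (before a back vowel).
yulito ~ yulitu, noselo ~ nusilu — Neranen o corresponds to Vevatish u word-finally.
Applying these to Neranen 'noniro':
  noniro → nuniro   (o→u after a consonant, before a nasal)
  nuniro → nunilo   (r→l between vowels (before a back vowel))
  nunilo → nunilu   (o→u word-finally)
So the Vevatish cognate is 'nunilu'.

nunilu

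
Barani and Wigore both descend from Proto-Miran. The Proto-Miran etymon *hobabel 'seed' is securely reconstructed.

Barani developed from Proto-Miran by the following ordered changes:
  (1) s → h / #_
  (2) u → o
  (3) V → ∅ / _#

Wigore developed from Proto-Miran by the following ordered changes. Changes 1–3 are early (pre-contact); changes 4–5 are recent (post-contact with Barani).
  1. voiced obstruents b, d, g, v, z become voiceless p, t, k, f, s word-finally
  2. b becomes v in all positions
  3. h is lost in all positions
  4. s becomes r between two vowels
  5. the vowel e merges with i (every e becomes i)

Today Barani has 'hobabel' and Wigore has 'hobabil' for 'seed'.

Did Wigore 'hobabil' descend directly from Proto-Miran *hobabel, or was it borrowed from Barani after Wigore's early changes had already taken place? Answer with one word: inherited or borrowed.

If inherited, *hobabel would pass through all of Wigore's changes:
Wigore: *hobabel > hovavel > ovavel > ovavil  (by unconditioned shift, h-loss, vowel merger)
If borrowed from Barani 'hobabel' after the early changes, it would undergo only the recent ones:
  rule 4 (rhotacism): no change (hobabel)
  rule 5 (vowel merger): hobabel → hobabil
  ⇒ as a loan: hobabil
Wigore 'hobabil' matches the loan outcome 'hobabil', not the inherited 'ovavil' — it skipped the early Wigore changes, so it was borrowed from Barani.

borrowed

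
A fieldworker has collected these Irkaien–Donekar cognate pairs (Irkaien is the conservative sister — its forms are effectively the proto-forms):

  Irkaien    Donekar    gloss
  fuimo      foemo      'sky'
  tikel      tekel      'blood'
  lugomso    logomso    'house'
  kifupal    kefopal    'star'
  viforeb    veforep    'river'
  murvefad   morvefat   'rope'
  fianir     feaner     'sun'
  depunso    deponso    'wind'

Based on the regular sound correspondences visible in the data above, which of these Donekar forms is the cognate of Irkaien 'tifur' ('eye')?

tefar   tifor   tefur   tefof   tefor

tefor

kifupal ~ kefopal, viforeb ~ veforep — Irkaien i corresponds to Donekar e after a consonant, before a labial obstruent.
murvefad ~ morvefat — Irkaien u corresponds to Donekar o after a consonant, before r.
Applying these to Irkaien 'tifur':
  tifur → tefur   (i→e after a consonant, before a labial obstruent)
  tefur → tefor   (u→o after a consonant, before r)
So the Donekar cognate is 'tefor'.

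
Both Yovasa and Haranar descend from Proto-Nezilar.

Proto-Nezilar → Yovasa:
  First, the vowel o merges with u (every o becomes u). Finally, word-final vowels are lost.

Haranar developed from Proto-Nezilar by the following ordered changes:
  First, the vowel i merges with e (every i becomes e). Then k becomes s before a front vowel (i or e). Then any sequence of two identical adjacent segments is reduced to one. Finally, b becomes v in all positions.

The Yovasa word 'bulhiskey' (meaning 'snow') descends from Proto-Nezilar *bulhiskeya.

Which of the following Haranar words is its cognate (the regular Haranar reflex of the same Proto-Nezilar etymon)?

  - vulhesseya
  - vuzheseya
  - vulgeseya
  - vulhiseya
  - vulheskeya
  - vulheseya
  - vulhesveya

Haranar: *bulhiskeya
  bulhiskeya → bulheskeya   [vowel merger]
  bulheskeya → bulhesseya   [palatalisation]
  bulhesseya → bulheseya   [degemination]
  bulheseya → vulheseya   [unconditioned shift]
  giving Haranar vulheseya.
Among the options, 'vulheseya' alone shows every Haranar change applied in order.

vulheseya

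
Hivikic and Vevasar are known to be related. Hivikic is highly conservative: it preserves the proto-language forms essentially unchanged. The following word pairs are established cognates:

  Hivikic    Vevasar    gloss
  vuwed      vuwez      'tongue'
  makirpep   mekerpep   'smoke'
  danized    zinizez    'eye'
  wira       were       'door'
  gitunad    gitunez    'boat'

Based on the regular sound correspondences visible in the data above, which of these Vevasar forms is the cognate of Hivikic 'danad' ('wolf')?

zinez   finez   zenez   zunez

zinez

danized ~ zinizez — Hivikic d corresponds to Vevasar z word-initially before a back vowel.
danized ~ zinizez — Hivikic a corresponds to Vevasar i after a consonant, before a nasal.
makirpep ~ mekerpep, gitunad ~ gitunez — Hivikic a corresponds to Vevasar e after a consonant, before a consonant other than r, m, n, p, b, f, v.
vuwed ~ vuwez, danized ~ zinizez — Hivikic d corresponds to Vevasar z word-finally.
Applying these to Hivikic 'danad':
  danad → zanad   (d→z word-initially before a back vowel)
  zanad → zinad   (a→i after a consonant, before a nasal)
  zinad → zined   (a→e after a consonant, before a consonant other than r, m, n, p, b, f, v)
  zined → zinez   (d→z word-finally)
So the Vevasar cognate is 'zinez'.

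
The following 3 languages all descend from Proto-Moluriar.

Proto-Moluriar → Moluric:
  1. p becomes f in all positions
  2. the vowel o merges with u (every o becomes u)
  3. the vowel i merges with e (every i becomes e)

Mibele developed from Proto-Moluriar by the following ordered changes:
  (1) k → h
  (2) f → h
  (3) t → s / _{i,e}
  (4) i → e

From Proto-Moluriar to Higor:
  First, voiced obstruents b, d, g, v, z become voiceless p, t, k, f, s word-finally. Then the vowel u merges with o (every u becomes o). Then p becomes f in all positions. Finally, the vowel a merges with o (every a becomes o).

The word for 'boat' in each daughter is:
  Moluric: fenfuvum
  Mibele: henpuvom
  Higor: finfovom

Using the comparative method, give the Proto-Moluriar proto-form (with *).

*finpuvom

Position 7: Moluric has u, Mibele has o, Higor has o. Mibele preserves o here (none of its changes turn any other segment into o), so the proto-segment is *o.
Position 1: Moluric has f, Mibele has h, Higor has f. Taking the neighbouring segments as reconstructed: Moluric f could go back to *p or *f; Mibele h could go back to *k or *f or *h; Higor f could go back to *p or *f — the one source consistent with every daughter is *f.
Position 2: Moluric has e, Mibele has e, Higor has i. Higor preserves i here (none of its changes turn any other segment into i), so the proto-segment is *i.
This points to *finpuvom. Verify forward in each daughter:
Moluric: *finpuvom > finfuvom > finfuvum > fenfuvum  (by unconditioned shift, vowel merger, vowel merger)
Mibele: *finpuvom
  finpuvom (rule 1 does not apply)
  finpuvom → hinpuvom   [unconditioned shift]
  hinpuvom (rule 3 does not apply)
  hinpuvom → henpuvom   [vowel merger]
  giving Mibele henpuvom.
Higor: *finpuvom
  finpuvom (rule 1 does not apply)
  finpuvom → finpovom   [vowel merger]
  finpovom → finfovom   [unconditioned shift]
  finfovom (rule 4 does not apply)
  giving Higor finfovom.
Only *finpuvom yields all of Moluric fenfuvum, Mibele henpuvom, Higor finfovom.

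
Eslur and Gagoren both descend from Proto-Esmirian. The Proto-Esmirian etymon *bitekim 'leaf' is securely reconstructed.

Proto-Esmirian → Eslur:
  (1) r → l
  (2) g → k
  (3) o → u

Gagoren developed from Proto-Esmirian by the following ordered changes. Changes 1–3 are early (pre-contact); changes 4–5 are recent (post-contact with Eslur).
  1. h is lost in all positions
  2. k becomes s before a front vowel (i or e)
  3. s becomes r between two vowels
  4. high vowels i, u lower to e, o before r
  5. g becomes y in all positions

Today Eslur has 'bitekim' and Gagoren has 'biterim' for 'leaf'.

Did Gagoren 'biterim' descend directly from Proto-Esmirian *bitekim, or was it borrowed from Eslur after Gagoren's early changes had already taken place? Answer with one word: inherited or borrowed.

If inherited, *bitekim would pass through all of Gagoren's changes:
Gagoren: *bitekim
  bitekim (rule 1 does not apply)
  bitekim → bitesim   [palatalisation]
  bitesim → biterim   [rhotacism]
  biterim (rule 4 does not apply)
  biterim (rule 5 does not apply)
  giving Gagoren biterim.
If borrowed from Eslur 'bitekim' after the early changes, it would undergo only the recent ones:
  rule 4 (pre-rhotic lowering): no change (bitekim)
  rule 5 (unconditioned shift): no change (bitekim)
  ⇒ as a loan: bitekim
Gagoren 'biterim' matches the inherited outcome exactly, so it is an inherited cognate, not a loan.

inherited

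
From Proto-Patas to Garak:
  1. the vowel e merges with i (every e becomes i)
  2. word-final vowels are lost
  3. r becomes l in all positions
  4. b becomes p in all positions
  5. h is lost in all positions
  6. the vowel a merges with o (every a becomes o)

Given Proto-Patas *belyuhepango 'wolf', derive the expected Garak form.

pilyuipong

Garak: *belyuhepango > bilyuhipango > bilyuhipang > pilyuhipang > pilyuipang > pilyuipong  (by vowel merger, apocope, unconditioned shift, h-loss, vowel merger)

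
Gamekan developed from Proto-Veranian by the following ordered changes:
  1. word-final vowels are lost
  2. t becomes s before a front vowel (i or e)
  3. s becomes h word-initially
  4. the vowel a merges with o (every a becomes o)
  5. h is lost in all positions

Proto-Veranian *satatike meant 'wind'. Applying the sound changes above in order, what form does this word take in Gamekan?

Gamekan: start from *satatike.
  rule 1 (apocope): satatike → satatik
  rule 2 (palatalisation): satatik → satasik
  rule 3 (debuccalisation): satasik → hatasik
  rule 4 (vowel merger): hatasik → hotosik
  rule 5 (h-loss): hotosik → otosik
  ⇒ Gamekan otosik

otosik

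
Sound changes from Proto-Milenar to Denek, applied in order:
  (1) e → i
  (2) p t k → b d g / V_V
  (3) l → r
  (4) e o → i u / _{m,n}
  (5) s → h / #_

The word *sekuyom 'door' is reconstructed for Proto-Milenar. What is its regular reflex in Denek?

higuyum

Denek: *sekuyom
  sekuyom → sikuyom   [vowel merger]
  sikuyom → siguyom   [intervocalic voicing]
  siguyom (rule 3 does not apply)
  siguyom → siguyum   [pre-nasal raising]
  siguyum → higuyum   [debuccalisation]
  giving Denek higuyum.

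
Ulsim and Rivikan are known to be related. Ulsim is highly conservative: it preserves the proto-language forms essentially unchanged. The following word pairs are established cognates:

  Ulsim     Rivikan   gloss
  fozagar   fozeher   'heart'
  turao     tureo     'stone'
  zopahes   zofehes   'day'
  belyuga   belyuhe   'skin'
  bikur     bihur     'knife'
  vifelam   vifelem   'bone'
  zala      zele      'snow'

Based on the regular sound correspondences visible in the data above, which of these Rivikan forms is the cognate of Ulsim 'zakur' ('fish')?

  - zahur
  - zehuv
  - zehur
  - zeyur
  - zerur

zehur

fozagar ~ fozeher, zopahes ~ zofehes — Ulsim a corresponds to Rivikan e after a consonant, before a consonant other than r, m, n, p, b, f, v.
bikur ~ bihur — Ulsim k corresponds to Rivikan h between vowels (before a back vowel).
Applying these to Ulsim 'zakur':
  zakur → zekur   (a→e after a consonant, before a consonant other than r, m, n, p, b, f, v)
  zekur → zehur   (k→h between vowels (before a back vowel))
So the Rivikan cognate is 'zehur'.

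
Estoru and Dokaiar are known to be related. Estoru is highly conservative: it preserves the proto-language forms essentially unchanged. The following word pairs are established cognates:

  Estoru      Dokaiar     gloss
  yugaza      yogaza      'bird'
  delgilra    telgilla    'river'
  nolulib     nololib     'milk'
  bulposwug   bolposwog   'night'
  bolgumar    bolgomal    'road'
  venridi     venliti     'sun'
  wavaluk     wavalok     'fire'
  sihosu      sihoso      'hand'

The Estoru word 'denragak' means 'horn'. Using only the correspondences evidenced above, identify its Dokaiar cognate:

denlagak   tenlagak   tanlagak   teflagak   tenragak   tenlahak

tenlagak

delgilra ~ telgilla — Estoru d corresponds to Dokaiar t word-initially before a front vowel.
delgilra ~ telgilla — Estoru r corresponds to Dokaiar l after a consonant, before a back vowel.
Applying these to Estoru 'denragak':
  denragak → tenragak   (d→t word-initially before a front vowel)
  tenragak → tenlagak   (r→l after a consonant, before a back vowel)
So the Dokaiar cognate is 'tenlagak'.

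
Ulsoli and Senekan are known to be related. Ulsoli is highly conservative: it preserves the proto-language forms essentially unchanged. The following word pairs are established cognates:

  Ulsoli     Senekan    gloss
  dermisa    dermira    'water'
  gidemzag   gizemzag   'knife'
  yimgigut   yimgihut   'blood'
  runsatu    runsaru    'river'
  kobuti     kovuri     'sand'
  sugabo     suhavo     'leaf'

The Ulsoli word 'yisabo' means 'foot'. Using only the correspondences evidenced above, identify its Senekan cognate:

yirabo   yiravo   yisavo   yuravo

dermisa ~ dermira — Ulsoli s corresponds to Senekan r between vowels (before a back vowel).
sugabo ~ suhavo — Ulsoli b corresponds to Senekan v between vowels (before a back vowel).
Applying these to Ulsoli 'yisabo':
  yisabo → yirabo   (s→r between vowels (before a back vowel))
  yirabo → yiravo   (b→v between vowels (before a back vowel))
So the Senekan cognate is 'yiravo'.

yiravo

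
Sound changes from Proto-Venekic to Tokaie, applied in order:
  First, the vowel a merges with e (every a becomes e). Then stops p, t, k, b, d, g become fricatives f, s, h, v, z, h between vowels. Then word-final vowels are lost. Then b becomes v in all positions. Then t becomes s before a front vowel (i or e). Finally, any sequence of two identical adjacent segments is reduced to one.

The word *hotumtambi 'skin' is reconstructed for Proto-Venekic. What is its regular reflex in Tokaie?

Tokaie: *hotumtambi > hotumtembi > hosumtembi > hosumtemb > hosumtemv > hosumsemv  (by vowel merger, intervocalic lenition, apocope, unconditioned shift, palatalisation)

hosumsemv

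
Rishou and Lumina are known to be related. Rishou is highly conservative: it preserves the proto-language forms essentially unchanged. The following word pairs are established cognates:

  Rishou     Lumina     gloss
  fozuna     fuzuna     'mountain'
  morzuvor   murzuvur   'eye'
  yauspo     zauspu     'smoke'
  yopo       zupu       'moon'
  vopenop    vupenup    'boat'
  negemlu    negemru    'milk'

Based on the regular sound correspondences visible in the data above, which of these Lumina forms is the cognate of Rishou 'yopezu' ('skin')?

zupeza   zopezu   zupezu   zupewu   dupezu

zupezu

yopo ~ zupu — Rishou y corresponds to Lumina z word-initially before a back vowel.
yopo ~ zupu, vopenop ~ vupenup — Rishou o corresponds to Lumina u after a consonant, before a labial obstruent.
Applying these to Rishou 'yopezu':
  yopezu → zopezu   (y→z word-initially before a back vowel)
  zopezu → zupezu   (o→u after a consonant, before a labial obstruent)
So the Lumina cognate is 'zupezu'.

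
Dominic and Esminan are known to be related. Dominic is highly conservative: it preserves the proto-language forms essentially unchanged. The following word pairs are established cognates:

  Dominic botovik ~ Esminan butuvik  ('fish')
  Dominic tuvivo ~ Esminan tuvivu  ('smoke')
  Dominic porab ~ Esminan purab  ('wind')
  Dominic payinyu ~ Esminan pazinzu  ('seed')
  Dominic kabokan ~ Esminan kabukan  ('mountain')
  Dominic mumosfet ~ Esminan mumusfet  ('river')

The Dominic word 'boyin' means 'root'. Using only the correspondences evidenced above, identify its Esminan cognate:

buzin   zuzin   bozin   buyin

buzin

botovik ~ butuvik, kabokan ~ kabukan — Dominic o corresponds to Esminan u after a consonant, before a consonant other than r, m, n, p, b, f, v.
payinyu ~ pazinzu — Dominic y corresponds to Esminan z between vowels (before a front vowel).
Applying these to Dominic 'boyin':
  boyin → buyin   (o→u after a consonant, before a consonant other than r, m, n, p, b, f, v)
  buyin → buzin   (y→z between vowels (before a front vowel))
So the Esminan cognate is 'buzin'.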